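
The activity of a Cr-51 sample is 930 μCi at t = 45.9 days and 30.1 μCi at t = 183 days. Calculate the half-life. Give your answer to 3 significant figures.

Over Δt = 183 − 45.9 = 137.1 days, the level fell by a factor of 930/30.1 ≈ 30.897.
n = log₂(30.897) ≈ 4.9494 half-lives, so t½ = 137.1/4.9494 ≈ 27.7 days.

27.7 days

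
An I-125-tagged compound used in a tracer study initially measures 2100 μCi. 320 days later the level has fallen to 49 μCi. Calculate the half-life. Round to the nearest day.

59 days

A/A₀ = 49/2100 ≈ 0.023333.
n = log₂(42.857) ≈ 5.4215 half-lives elapsed in 320 days.
t½ = 320/5.4215 ≈ 59.025 days.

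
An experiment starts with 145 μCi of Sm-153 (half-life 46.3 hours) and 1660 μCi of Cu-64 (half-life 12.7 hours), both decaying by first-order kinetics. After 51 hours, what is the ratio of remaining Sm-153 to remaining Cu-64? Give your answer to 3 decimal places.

Sm-153: 145 × (1/2)^(51/46.3) = 145 × (1/2)^1.1015 ≈ 67.574 μCi.
Cu-64: 1660 × (1/2)^(51/12.7) = 1660 × (1/2)^4.0157 ≈ 102.62 μCi.
Ratio ≈ 67.574 / 102.62 ≈ 0.65846.

0.658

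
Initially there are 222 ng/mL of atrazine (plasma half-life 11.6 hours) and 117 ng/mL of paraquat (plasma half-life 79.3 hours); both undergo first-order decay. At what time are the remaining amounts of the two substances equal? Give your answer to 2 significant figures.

Set 222·(1/2)^(t/11.6) = 117·(1/2)^(t/79.3).
Taking log₂: log₂(222/117) = t·(1/11.6 − 1/79.3).
log₂(1.8974) = 0.92405; 1/11.6 − 1/79.3 = 0.073597.
t = 0.92405 / 0.073597 ≈ 12.556 hours.

13 hours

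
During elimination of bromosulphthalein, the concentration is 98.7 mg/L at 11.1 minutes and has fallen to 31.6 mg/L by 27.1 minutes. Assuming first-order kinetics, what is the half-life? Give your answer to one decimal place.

Over Δt = 27.1 − 11.1 = 16 minutes, the level fell by a factor of 98.7/31.6 ≈ 3.1234.
n = log₂(3.1234) ≈ 1.6431 half-lives, so t½ = 16/1.6431 ≈ 9.7375 minutes.

9.7 minutes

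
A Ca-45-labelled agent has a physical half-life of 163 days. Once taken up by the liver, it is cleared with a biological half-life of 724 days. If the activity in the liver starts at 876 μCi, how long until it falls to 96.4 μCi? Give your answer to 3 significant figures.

424 days

1/t_eff = 1/t_phys + 1/t_biol = 1/163 + 1/724 = 0.0075162 per day.
t_eff = 163 × 724 / (163 + 724) ≈ 133.05 days.
n = log₂(876/96.4) ≈ 3.1838; t = 3.1838 × 133.05 ≈ 423.6 days.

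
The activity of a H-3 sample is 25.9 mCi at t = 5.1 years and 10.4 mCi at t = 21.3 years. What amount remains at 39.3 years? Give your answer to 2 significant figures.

Over Δt = 21.3 − 5.1 = 16.2 years, the level fell by a factor of 25.9/10.4 ≈ 2.4904.
n = log₂(2.4904) ≈ 1.3164 half-lives, so t½ = 16.2/1.3164 ≈ 12.307 years.
From t = 21.3 to t = 39.3: 10.4 × (1/2)^((39.3−21.3)/12.307) ≈ 3.7734 mCi.

3.8 mCi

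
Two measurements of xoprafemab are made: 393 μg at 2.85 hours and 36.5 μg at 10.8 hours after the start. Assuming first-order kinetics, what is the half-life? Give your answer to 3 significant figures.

Over Δt = 10.8 − 2.85 = 7.95 hours, the level fell by a factor of 393/36.5 ≈ 10.767.
n = log₂(10.767) ≈ 3.4286 half-lives, so t½ = 7.95/3.4286 ≈ 2.3188 hours.

2.32 hours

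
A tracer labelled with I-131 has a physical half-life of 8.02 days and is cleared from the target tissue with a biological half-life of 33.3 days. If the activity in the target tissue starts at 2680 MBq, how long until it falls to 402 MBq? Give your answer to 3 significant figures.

17.7 days

1/t_eff = 1/t_phys + 1/t_biol = 1/8.02 + 1/33.3 = 0.15472 per day.
t_eff = 8.02 × 33.3 / (8.02 + 33.3) ≈ 6.4634 days.
n = log₂(2680/402) ≈ 2.737; t = 2.737 × 6.4634 ≈ 17.69 days.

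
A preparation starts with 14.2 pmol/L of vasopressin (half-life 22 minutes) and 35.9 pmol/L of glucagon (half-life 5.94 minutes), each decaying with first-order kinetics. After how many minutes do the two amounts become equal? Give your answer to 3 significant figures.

Set 14.2·(1/2)^(t/22) = 35.9·(1/2)^(t/5.94).
Taking log₂: log₂(14.2/35.9) = t·(1/22 − 1/5.94).
log₂(0.39554) = -1.3381; 1/22 − 1/5.94 = -0.1229.
t = -1.3381 / -0.1229 ≈ 10.888 minutes.

10.9 minutes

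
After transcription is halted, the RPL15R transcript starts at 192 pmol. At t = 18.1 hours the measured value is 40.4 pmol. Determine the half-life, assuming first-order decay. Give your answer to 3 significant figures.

8.05 hours

A/A₀ = 40.4/192 ≈ 0.21042.
n = log₂(4.7525) ≈ 2.2487 half-lives elapsed in 18.1 hours.
t½ = 18.1/2.2487 ≈ 8.0492 hours.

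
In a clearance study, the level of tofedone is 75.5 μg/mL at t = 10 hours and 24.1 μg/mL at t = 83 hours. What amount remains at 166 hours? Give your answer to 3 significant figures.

Over Δt = 83 − 10 = 73 hours, the level fell by a factor of 75.5/24.1 ≈ 3.1328.
n = log₂(3.1328) ≈ 1.6474 half-lives, so t½ = 73/1.6474 ≈ 44.311 hours.
From t = 83 to t = 166: 24.1 × (1/2)^((166−83)/44.311) ≈ 6.5789 μg/mL.

6.58 μg/mL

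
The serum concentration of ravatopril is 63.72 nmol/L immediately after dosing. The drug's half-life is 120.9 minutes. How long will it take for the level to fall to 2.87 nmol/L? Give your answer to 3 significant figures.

Fraction remaining = 2.87/63.72 ≈ 0.045041.
n = log₂(63.72/2.87) = ln(22.202)/ln 2 ≈ 4.4726 half-lives.
t = n × t½ = 4.4726 × 120.9 ≈ 540.74 minutes.

541 minutes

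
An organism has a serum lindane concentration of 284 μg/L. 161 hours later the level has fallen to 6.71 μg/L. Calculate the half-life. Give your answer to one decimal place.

A/A₀ = 6.71/284 ≈ 0.023627.
n = log₂(42.325) ≈ 5.4034 half-lives elapsed in 161 hours.
t½ = 161/5.4034 ≈ 29.796 hours.

29.8 hours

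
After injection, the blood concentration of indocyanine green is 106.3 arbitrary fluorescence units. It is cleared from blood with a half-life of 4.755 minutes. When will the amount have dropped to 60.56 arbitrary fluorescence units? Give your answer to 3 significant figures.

Fraction remaining = 60.56/106.3 ≈ 0.56971.
n = log₂(106.3/60.56) = ln(1.7553)/ln 2 ≈ 0.8117 half-lives.
t = n × t½ = 0.8117 × 4.755 ≈ 3.8597 minutes.

3.86 minutes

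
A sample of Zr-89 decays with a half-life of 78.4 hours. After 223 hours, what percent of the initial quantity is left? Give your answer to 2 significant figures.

14%

n = 223/78.4 ≈ 2.8444 half-lives.
Fraction remaining = (1/2)^2.8444 ≈ 0.13924, i.e. 13.924%.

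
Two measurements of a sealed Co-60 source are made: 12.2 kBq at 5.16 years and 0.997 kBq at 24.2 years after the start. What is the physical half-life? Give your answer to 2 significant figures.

5.3 years

Over Δt = 24.2 − 5.16 = 19.04 years, the level fell by a factor of 12.2/0.997 ≈ 12.237.
n = log₂(12.237) ≈ 3.6131 half-lives, so t½ = 19.04/3.6131 ≈ 5.2696 years.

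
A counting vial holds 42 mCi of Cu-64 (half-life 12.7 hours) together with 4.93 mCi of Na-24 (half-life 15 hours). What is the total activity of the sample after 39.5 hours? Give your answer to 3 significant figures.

5.66 mCi

Cu-64: 42 × (1/2)^(39.5/12.7) = 42 × (1/2)^3.1102 ≈ 4.8638 mCi.
Na-24: 4.93 × (1/2)^(39.5/15) = 4.93 × (1/2)^2.6333 ≈ 0.79457 mCi.
Total = 4.8638 + 0.79457 ≈ 5.6584 mCi.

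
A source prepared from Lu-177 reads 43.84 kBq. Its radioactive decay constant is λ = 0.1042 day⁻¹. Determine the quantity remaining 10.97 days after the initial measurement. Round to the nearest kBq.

t½ = ln 2 / λ = 0.69315 / 0.1042 ≈ 6.6521 days.
Number of half-lives: n = 10.97/6.6521 ≈ 1.6491.
Remaining = 43.84 × (1/2)^1.6491 = 43.84 × 0.31884 ≈ 13.978 kBq.

14 kBq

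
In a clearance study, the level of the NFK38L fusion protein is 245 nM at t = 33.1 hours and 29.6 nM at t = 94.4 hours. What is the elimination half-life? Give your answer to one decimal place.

Over Δt = 94.4 − 33.1 = 61.3 hours, the level fell by a factor of 245/29.6 ≈ 8.277.
n = log₂(8.277) ≈ 3.0491 half-lives, so t½ = 61.3/3.0491 ≈ 20.104 hours.

20.1 hours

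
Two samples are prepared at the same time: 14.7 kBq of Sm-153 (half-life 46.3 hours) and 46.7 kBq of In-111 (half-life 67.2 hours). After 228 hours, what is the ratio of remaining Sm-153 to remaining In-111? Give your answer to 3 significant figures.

Sm-153: 14.7 × (1/2)^(228/46.3) = 14.7 × (1/2)^4.9244 ≈ 0.48409 kBq.
In-111: 46.7 × (1/2)^(228/67.2) = 46.7 × (1/2)^3.3929 ≈ 4.446 kBq.
Ratio ≈ 0.48409 / 4.446 ≈ 0.10888.

0.109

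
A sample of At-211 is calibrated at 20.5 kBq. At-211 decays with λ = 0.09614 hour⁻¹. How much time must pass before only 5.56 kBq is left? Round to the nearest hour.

14 hours

t½ = ln 2 / λ = 0.69315 / 0.09614 ≈ 7.2098 hours.
Fraction remaining = 5.56/20.5 ≈ 0.27122.
n = log₂(20.5/5.56) = ln(3.6871)/ln 2 ≈ 1.8825 half-lives.
t = n × t½ = 1.8825 × 7.2098 ≈ 13.572 hours.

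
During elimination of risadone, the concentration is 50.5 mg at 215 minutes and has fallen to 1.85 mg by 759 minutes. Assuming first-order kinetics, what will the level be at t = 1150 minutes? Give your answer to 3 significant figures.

0.172 mg

Over Δt = 759 − 215 = 544 minutes, the level fell by a factor of 50.5/1.85 ≈ 27.297.
n = log₂(27.297) ≈ 4.7707 half-lives, so t½ = 544/4.7707 ≈ 114.03 minutes.
From t = 759 to t = 1150: 1.85 × (1/2)^((1150−759)/114.03) ≈ 0.17178 mg.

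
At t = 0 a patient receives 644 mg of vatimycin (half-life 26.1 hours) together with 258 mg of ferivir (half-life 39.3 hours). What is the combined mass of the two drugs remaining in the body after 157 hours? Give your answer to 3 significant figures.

26.1 mg

vatimycin: 644 × (1/2)^(157/26.1) = 644 × (1/2)^6.0153 ≈ 9.9562 mg.
ferivir: 258 × (1/2)^(157/39.3) = 258 × (1/2)^3.9949 ≈ 16.182 mg.
Total = 9.9562 + 16.182 ≈ 26.138 mg.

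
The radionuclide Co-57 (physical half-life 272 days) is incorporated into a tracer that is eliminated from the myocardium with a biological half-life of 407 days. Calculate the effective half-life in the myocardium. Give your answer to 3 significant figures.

1/t_eff = 1/t_phys + 1/t_biol = 1/272 + 1/407 = 0.0061335 per day.
t_eff = 272 × 407 / (272 + 407) ≈ 163.04 days.

163 days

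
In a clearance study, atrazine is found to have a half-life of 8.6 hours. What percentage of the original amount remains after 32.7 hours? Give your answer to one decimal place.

n = 32.7/8.6 ≈ 3.8023 half-lives.
Fraction remaining = (1/2)^3.8023 ≈ 0.071678, i.e. 7.1678%.

7.2%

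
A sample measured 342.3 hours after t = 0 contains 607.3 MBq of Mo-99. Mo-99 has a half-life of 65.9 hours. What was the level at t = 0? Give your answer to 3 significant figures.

22200 MBq

Number of half-lives elapsed: n = 342.3/65.9 ≈ 5.1942.
A₀ = A × 2^n = 607.3 × 2^5.1942 = 607.3 × 36.612 ≈ 22234 MBq.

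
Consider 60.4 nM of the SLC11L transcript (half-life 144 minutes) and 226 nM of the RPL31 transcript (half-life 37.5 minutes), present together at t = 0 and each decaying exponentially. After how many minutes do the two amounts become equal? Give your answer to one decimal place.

96.5 minutes

Set 60.4·(1/2)^(t/144) = 226·(1/2)^(t/37.5).
Taking log₂: log₂(60.4/226) = t·(1/144 − 1/37.5).
log₂(0.26726) = -1.9037; 1/144 − 1/37.5 = -0.019722.
t = -1.9037 / -0.019722 ≈ 96.526 minutes.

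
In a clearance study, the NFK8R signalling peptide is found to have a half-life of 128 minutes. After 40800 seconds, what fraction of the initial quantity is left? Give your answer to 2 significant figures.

0.025

40800 seconds = 680 minutes.
n = 680/128 ≈ 5.3125 half-lives.
Fraction remaining = (1/2)^5.3125 ≈ 0.025164.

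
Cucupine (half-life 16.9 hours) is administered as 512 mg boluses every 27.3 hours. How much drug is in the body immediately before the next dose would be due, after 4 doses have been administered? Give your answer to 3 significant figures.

245 mg

The 4 doses were given 109.2, 81.9, 54.6, 27.3 hours ago.
Total = 512·(1/2)^(109.2/16.9) + 512·(1/2)^(81.9/16.9) + 512·(1/2)^(54.6/16.9) + 512·(1/2)^(27.3/16.9)
      = 5.8097 + 17.801 + 54.54 + 167.11 ≈ 245.26 mg.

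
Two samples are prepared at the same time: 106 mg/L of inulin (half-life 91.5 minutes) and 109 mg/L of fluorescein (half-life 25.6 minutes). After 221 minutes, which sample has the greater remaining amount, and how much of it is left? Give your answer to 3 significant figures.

inulin: 106 × (1/2)^2.4153 ≈ 19.871 mg/L.
fluorescein: 109 × (1/2)^8.6328 ≈ 0.27459 mg/L.
Inulin has more remaining, at ≈ 19.871 mg/L.

inulin, 19.9 mg/L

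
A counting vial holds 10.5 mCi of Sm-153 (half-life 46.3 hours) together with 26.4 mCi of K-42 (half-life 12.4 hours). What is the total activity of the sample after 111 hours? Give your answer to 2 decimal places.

2.05 mCi

Sm-153: 10.5 × (1/2)^(111/46.3) = 10.5 × (1/2)^2.3974 ≈ 1.993 mCi.
K-42: 26.4 × (1/2)^(111/12.4) = 26.4 × (1/2)^8.9516 ≈ 0.053321 mCi.
Total = 1.993 + 0.053321 ≈ 2.0463 mCi.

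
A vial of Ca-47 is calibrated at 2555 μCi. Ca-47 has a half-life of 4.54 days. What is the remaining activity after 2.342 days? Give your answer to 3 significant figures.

Number of half-lives: n = 2.342/4.54 ≈ 0.51586.
Remaining = 2555 × (1/2)^0.51586 = 2555 × 0.69938 ≈ 1786.9 μCi.

1790 μCi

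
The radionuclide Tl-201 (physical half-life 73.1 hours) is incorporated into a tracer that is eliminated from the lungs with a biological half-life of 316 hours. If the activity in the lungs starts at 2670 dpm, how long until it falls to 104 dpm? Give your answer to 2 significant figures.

280 hours

1/t_eff = 1/t_phys + 1/t_biol = 1/73.1 + 1/316 = 0.016844 per hour.
t_eff = 73.1 × 316 / (73.1 + 316) ≈ 59.367 hours.
n = log₂(2670/104) ≈ 4.6822; t = 4.6822 × 59.367 ≈ 277.97 hours.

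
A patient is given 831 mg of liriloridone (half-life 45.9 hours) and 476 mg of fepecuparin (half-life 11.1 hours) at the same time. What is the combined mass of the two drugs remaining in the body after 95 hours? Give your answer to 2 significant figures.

liriloridone: 831 × (1/2)^(95/45.9) = 831 × (1/2)^2.0697 ≈ 197.95 mg.
fepecuparin: 476 × (1/2)^(95/11.1) = 476 × (1/2)^8.5586 ≈ 1.2625 mg.
Total = 197.95 + 1.2625 ≈ 199.21 mg.

200 mg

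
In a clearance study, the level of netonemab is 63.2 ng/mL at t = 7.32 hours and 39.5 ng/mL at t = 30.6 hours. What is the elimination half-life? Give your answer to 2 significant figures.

34 hours

Over Δt = 30.6 − 7.32 = 23.28 hours, the level fell by a factor of 63.2/39.5 ≈ 1.6.
n = log₂(1.6) ≈ 0.67807 half-lives, so t½ = 23.28/0.67807 ≈ 34.333 hours.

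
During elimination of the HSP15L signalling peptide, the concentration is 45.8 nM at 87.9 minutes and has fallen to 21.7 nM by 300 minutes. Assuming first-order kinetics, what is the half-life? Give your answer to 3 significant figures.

Over Δt = 300 − 87.9 = 212.1 minutes, the level fell by a factor of 45.8/21.7 ≈ 2.1106.
n = log₂(2.1106) ≈ 1.0777 half-lives, so t½ = 212.1/1.0777 ≈ 196.82 minutes.

197 minutes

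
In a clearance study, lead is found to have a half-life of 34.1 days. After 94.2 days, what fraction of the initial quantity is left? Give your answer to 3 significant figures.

n = 94.2/34.1 ≈ 2.7625 half-lives.
Fraction remaining = (1/2)^2.7625 ≈ 0.14737.

0.147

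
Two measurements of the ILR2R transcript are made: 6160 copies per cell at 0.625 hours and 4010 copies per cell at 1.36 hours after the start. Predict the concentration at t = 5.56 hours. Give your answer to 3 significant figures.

345 copies per cell

Over Δt = 1.36 − 0.625 = 0.735 hours, the level fell by a factor of 6160/4010 ≈ 1.5362.
n = log₂(1.5362) ≈ 0.61933 half-lives, so t½ = 0.735/0.61933 ≈ 1.1868 hours.
From t = 1.36 to t = 5.56: 4010 × (1/2)^((5.56−1.36)/1.1868) ≈ 344.98 copies per cell.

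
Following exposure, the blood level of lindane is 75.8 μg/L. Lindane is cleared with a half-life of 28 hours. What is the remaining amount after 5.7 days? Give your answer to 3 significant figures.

Convert the elapsed time: 5.7 days = 136.8 hours.
Number of half-lives: n = 136.8/28 ≈ 4.8857.
Remaining = 75.8 × (1/2)^4.8857 = 75.8 × 0.033826 ≈ 2.564 μg/L.

2.56 μg/L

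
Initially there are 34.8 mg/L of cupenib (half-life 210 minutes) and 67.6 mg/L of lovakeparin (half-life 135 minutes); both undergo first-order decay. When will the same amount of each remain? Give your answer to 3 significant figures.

362 minutes

Set 34.8·(1/2)^(t/210) = 67.6·(1/2)^(t/135).
Taking log₂: log₂(34.8/67.6) = t·(1/210 − 1/135).
log₂(0.51479) = -0.95794; 1/210 − 1/135 = -0.0026455.
t = -0.95794 / -0.0026455 ≈ 362.1 minutes.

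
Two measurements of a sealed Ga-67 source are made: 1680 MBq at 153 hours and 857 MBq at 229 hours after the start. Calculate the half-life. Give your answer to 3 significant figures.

78.3 hours

Over Δt = 229 − 153 = 76 hours, the level fell by a factor of 1680/857 ≈ 1.9603.
n = log₂(1.9603) ≈ 0.97109 half-lives, so t½ = 76/0.97109 ≈ 78.262 hours.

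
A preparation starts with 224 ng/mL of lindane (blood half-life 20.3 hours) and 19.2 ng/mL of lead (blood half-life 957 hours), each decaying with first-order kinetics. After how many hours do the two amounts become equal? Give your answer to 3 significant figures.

73.5 hours

Set 224·(1/2)^(t/20.3) = 19.2·(1/2)^(t/957).
Taking log₂: log₂(224/19.2) = t·(1/20.3 − 1/957).
log₂(11.667) = 3.5443; 1/20.3 − 1/957 = 0.048216.
t = 3.5443 / 0.048216 ≈ 73.509 hours.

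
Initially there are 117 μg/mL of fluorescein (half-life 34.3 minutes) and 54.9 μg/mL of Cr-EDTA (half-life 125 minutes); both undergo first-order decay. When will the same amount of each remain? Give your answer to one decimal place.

Set 117·(1/2)^(t/34.3) = 54.9·(1/2)^(t/125).
Taking log₂: log₂(117/54.9) = t·(1/34.3 − 1/125).
log₂(2.1311) = 1.0916; 1/34.3 − 1/125 = 0.021155.
t = 1.0916 / 0.021155 ≈ 51.603 minutes.

51.6 minutes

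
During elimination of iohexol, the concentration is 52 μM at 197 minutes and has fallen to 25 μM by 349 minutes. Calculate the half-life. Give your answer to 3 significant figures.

144 minutes

Over Δt = 349 − 197 = 152 minutes, the level fell by a factor of 52/25 ≈ 2.08.
n = log₂(2.08) ≈ 1.0566 half-lives, so t½ = 152/1.0566 ≈ 143.86 minutes.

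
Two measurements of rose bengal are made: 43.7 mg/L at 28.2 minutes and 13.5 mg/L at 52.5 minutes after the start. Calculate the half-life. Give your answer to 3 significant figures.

Over Δt = 52.5 − 28.2 = 24.3 minutes, the level fell by a factor of 43.7/13.5 ≈ 3.237.
n = log₂(3.237) ≈ 1.6947 half-lives, so t½ = 24.3/1.6947 ≈ 14.339 minutes.

14.3 minutes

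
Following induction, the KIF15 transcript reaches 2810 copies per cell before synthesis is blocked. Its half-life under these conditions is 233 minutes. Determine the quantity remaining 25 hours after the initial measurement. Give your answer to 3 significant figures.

Convert the elapsed time: 25 hours = 1500 minutes.
Number of half-lives: n = 1500/233 ≈ 6.4378.
Remaining = 2810 × (1/2)^6.4378 = 2810 × 0.011536 ≈ 32.415 copies per cell.

32.4 copies per cell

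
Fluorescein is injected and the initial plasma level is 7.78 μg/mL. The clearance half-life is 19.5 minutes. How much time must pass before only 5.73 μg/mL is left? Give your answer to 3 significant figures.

Fraction remaining = 5.73/7.78 ≈ 0.7365.
n = log₂(7.78/5.73) = ln(1.3578)/ln 2 ≈ 0.44124 half-lives.
t = n × t½ = 0.44124 × 19.5 ≈ 8.6041 minutes.

8.60 minutes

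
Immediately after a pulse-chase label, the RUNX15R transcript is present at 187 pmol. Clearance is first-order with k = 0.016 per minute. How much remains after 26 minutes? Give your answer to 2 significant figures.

t½ = ln 2 / k = 0.69315 / 0.016 ≈ 43.322 minutes.
Number of half-lives: n = 26/43.322 ≈ 0.60016.
Remaining = 187 × (1/2)^0.60016 = 187 × 0.65968 ≈ 123.36 pmol.

120 pmol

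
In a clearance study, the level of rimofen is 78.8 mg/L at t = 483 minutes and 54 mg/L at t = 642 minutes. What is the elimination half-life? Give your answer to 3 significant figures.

Over Δt = 642 − 483 = 159 minutes, the level fell by a factor of 78.8/54 ≈ 1.4593.
n = log₂(1.4593) ≈ 0.54524 half-lives, so t½ = 159/0.54524 ≈ 291.62 minutes.

292 minutes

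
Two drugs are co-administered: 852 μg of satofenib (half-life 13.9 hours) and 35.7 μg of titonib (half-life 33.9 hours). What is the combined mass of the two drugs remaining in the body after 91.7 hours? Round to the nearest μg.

satofenib: 852 × (1/2)^(91.7/13.9) = 852 × (1/2)^6.5971 ≈ 8.8005 μg.
titonib: 35.7 × (1/2)^(91.7/33.9) = 35.7 × (1/2)^2.705 ≈ 5.4749 μg.
Total = 8.8005 + 5.4749 ≈ 14.275 μg.

14 μg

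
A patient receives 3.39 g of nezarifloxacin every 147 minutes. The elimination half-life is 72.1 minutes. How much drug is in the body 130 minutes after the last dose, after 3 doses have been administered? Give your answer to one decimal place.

The 3 doses were given 424, 277, 130 minutes ago.
Total = 3.39·(1/2)^(424/72.1) + 3.39·(1/2)^(277/72.1) + 3.39·(1/2)^(130/72.1)
      = 0.057534 + 0.23642 + 0.97147 ≈ 1.2654 g.

1.3 g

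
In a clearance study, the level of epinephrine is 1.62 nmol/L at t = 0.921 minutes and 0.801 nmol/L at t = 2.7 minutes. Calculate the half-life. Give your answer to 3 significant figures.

Over Δt = 2.7 − 0.921 = 1.779 minutes, the level fell by a factor of 1.62/0.801 ≈ 2.0225.
n = log₂(2.0225) ≈ 1.0161 half-lives, so t½ = 1.779/1.0161 ≈ 1.7508 minutes.

1.75 minutes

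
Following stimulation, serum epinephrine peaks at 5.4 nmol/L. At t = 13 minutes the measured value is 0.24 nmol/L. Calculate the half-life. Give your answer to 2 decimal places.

2.89 minutes

A/A₀ = 0.24/5.4 ≈ 0.044444.
n = log₂(22.5) ≈ 4.4919 half-lives elapsed in 13 minutes.
t½ = 13/4.4919 ≈ 2.8941 minutes.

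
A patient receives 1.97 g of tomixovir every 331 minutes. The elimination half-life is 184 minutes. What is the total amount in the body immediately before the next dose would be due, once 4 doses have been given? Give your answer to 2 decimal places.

0.79 g

The 4 doses were given 1324, 993, 662, 331 minutes ago.
Total = 1.97·(1/2)^(1324/184) + 1.97·(1/2)^(993/184) + 1.97·(1/2)^(662/184) + 1.97·(1/2)^(331/184)
      = 0.013439 + 0.046761 + 0.16271 + 0.56616 ≈ 0.78907 g.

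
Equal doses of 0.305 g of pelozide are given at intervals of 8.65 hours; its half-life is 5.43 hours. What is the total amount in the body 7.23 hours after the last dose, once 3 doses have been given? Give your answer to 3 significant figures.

0.175 g

The 3 doses were given 24.53, 15.88, 7.23 hours ago.
Total = 0.305·(1/2)^(24.53/5.43) + 0.305·(1/2)^(15.88/5.43) + 0.305·(1/2)^(7.23/5.43)
      = 0.013317 + 0.040173 + 0.12119 ≈ 0.17468 g.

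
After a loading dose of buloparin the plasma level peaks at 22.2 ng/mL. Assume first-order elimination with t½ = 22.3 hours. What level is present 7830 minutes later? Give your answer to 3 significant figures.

0.384 ng/mL

Convert the elapsed time: 7830 minutes = 130.5 hours.
Number of half-lives: n = 130.5/22.3 ≈ 5.852.
Remaining = 22.2 × (1/2)^5.852 = 22.2 × 0.017313 ≈ 0.38434 ng/mL.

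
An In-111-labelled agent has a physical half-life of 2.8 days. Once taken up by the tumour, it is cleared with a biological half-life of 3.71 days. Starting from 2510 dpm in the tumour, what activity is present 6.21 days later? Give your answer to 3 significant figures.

169 dpm

1/t_eff = 1/t_phys + 1/t_biol = 1/2.8 + 1/3.71 = 0.62668 per day.
t_eff = 2.8 × 3.71 / (2.8 + 3.71) ≈ 1.5957 days.
Remaining = 2510 × (1/2)^(6.21/1.5957) = 2510 × (1/2)^3.8917 ≈ 169.1 dpm.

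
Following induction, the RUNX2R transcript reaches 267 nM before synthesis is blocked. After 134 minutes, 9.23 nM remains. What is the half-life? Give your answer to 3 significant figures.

A/A₀ = 9.23/267 ≈ 0.034569.
n = log₂(28.927) ≈ 4.8544 half-lives elapsed in 134 minutes.
t½ = 134/4.8544 ≈ 27.604 minutes.

27.6 minutes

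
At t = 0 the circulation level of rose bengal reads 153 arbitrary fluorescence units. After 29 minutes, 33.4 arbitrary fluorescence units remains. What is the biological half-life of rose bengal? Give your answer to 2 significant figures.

A/A₀ = 33.4/153 ≈ 0.2183.
n = log₂(4.5808) ≈ 2.1956 half-lives elapsed in 29 minutes.
t½ = 29/2.1956 ≈ 13.208 minutes.

13 minutes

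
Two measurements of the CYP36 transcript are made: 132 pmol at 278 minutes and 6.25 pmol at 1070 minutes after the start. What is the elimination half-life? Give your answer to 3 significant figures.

Over Δt = 1070 − 278 = 792 minutes, the level fell by a factor of 132/6.25 ≈ 21.12.
n = log₂(21.12) ≈ 4.4005 half-lives, so t½ = 792/4.4005 ≈ 179.98 minutes.

180 minutes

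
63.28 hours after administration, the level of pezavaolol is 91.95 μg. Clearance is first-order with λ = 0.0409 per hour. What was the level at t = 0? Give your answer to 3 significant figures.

1220 μg

t½ = ln 2 / λ = 0.69315 / 0.0409 ≈ 16.947 hours.
Number of half-lives elapsed: n = 63.28/16.947 ≈ 3.7339.
A₀ = A × 2^n = 91.95 × 2^3.7339 = 91.95 × 13.305 ≈ 1223.4 μg.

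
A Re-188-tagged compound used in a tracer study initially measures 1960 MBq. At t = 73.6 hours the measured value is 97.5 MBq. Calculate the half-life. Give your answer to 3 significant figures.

17.0 hours

A/A₀ = 97.5/1960 ≈ 0.049745.
n = log₂(20.103) ≈ 4.3293 half-lives elapsed in 73.6 hours.
t½ = 73.6/4.3293 ≈ 17 hours.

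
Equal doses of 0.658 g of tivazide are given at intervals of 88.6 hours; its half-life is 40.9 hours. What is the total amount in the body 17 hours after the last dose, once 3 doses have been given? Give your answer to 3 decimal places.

The 3 doses were given 194.2, 105.6, 17 hours ago.
Total = 0.658·(1/2)^(194.2/40.9) + 0.658·(1/2)^(105.6/40.9) + 0.658·(1/2)^(17/40.9)
      = 0.024484 + 0.1099 + 0.49329 ≈ 0.62767 g.

0.628 g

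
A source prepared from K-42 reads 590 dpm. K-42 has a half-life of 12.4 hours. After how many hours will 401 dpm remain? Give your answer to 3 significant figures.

6.91 hours

Fraction remaining = 401/590 ≈ 0.67966.
n = log₂(590/401) = ln(1.4713)/ln 2 ≈ 0.55711 half-lives.
t = n × t½ = 0.55711 × 12.4 ≈ 6.9082 hours.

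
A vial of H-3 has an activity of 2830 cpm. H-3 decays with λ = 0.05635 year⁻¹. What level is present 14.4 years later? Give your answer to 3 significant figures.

t½ = ln 2 / λ = 0.69315 / 0.05635 ≈ 12.301 years.
Number of half-lives: n = 14.4/12.301 ≈ 1.1707.
Remaining = 2830 × (1/2)^1.1707 = 2830 × 0.44422 ≈ 1257.1 cpm.

1260 cpm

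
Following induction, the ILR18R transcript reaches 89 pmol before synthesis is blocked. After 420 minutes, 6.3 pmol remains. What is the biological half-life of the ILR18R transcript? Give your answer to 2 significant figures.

A/A₀ = 6.3/89 ≈ 0.070787.
n = log₂(14.127) ≈ 3.8204 half-lives elapsed in 420 minutes.
t½ = 420/3.8204 ≈ 109.94 minutes.

110 minutes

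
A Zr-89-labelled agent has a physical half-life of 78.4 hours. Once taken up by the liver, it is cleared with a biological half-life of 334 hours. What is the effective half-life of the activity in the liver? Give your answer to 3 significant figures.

63.5 hours

1/t_eff = 1/t_phys + 1/t_biol = 1/78.4 + 1/334 = 0.015749 per hour.
t_eff = 78.4 × 334 / (78.4 + 334) ≈ 63.496 hours.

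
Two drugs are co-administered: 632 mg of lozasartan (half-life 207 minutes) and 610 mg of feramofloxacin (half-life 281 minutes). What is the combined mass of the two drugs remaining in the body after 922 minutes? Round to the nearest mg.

lozasartan: 632 × (1/2)^(922/207) = 632 × (1/2)^4.4541 ≈ 28.834 mg.
feramofloxacin: 610 × (1/2)^(922/281) = 610 × (1/2)^3.2811 ≈ 62.749 mg.
Total = 28.834 + 62.749 ≈ 91.583 mg.

92 mg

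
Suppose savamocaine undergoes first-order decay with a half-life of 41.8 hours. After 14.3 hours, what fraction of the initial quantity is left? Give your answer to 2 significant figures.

0.79

n = 14.3/41.8 ≈ 0.34211 half-lives.
Fraction remaining = (1/2)^0.34211 ≈ 0.78889.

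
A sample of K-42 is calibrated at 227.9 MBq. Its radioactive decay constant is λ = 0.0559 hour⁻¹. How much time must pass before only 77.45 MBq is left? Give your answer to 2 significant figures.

19 hours

t½ = ln 2 / λ = 0.69315 / 0.0559 ≈ 12.4 hours.
Fraction remaining = 77.45/227.9 ≈ 0.33984.
n = log₂(227.9/77.45) = ln(2.9425)/ln 2 ≈ 1.5571 half-lives.
t = n × t½ = 1.5571 × 12.4 ≈ 19.307 hours.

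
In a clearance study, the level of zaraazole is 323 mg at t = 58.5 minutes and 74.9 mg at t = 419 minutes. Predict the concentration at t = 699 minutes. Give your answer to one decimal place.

Over Δt = 419 − 58.5 = 360.5 minutes, the level fell by a factor of 323/74.9 ≈ 4.3124.
n = log₂(4.3124) ≈ 2.1085 half-lives, so t½ = 360.5/2.1085 ≈ 170.97 minutes.
From t = 419 to t = 699: 74.9 × (1/2)^((699−419)/170.97) ≈ 24.071 mg.

24.1 mg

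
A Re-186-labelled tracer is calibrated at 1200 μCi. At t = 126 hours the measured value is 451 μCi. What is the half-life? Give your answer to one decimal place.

A/A₀ = 451/1200 ≈ 0.37583.
n = log₂(2.6608) ≈ 1.4118 half-lives elapsed in 126 hours.
t½ = 126/1.4118 ≈ 89.246 hours.

89.2 hours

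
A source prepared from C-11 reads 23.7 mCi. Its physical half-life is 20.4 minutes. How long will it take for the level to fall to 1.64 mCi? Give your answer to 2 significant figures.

Fraction remaining = 1.64/23.7 ≈ 0.069198.
n = log₂(23.7/1.64) = ln(14.451)/ln 2 ≈ 3.8531 half-lives.
t = n × t½ = 3.8531 × 20.4 ≈ 78.604 minutes.

79 minutes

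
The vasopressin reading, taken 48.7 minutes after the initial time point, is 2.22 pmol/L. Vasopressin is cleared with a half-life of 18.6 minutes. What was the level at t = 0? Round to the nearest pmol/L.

Number of half-lives elapsed: n = 48.7/18.6 ≈ 2.6183.
A₀ = A × 2^n = 2.22 × 2^2.6183 = 2.22 × 6.1402 ≈ 13.631 pmol/L.

14 pmol/L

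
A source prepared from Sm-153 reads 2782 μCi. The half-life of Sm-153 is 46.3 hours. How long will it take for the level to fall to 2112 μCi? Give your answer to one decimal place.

18.4 hours

Fraction remaining = 2112/2782 ≈ 0.75917.
n = log₂(2782/2112) = ln(1.3172)/ln 2 ≈ 0.39751 half-lives.
t = n × t½ = 0.39751 × 46.3 ≈ 18.405 hours.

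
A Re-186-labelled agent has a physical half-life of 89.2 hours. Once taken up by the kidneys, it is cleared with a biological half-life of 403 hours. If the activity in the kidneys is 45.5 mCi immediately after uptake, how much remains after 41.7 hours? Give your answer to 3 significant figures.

1/t_eff = 1/t_phys + 1/t_biol = 1/89.2 + 1/403 = 0.013692 per hour.
t_eff = 89.2 × 403 / (89.2 + 403) ≈ 73.035 hours.
Remaining = 45.5 × (1/2)^(41.7/73.035) = 45.5 × (1/2)^0.57096 ≈ 30.629 mCi.

30.6 mCi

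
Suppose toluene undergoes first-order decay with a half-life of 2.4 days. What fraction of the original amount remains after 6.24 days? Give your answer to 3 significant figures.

0.165

n = 6.24/2.4 ≈ 2.6 half-lives.
Fraction remaining = (1/2)^2.6 ≈ 0.16494.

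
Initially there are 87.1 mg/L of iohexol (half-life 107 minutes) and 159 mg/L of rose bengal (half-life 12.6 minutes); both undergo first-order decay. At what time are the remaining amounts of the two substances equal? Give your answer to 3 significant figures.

Set 87.1·(1/2)^(t/107) = 159·(1/2)^(t/12.6).
Taking log₂: log₂(87.1/159) = t·(1/107 − 1/12.6).
log₂(0.5478) = -0.86828; 1/107 − 1/12.6 = -0.070019.
t = -0.86828 / -0.070019 ≈ 12.401 minutes.

12.4 minutes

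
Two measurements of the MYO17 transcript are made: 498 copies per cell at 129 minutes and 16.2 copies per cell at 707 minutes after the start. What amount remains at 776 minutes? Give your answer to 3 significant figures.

Over Δt = 707 − 129 = 578 minutes, the level fell by a factor of 498/16.2 ≈ 30.741.
n = log₂(30.741) ≈ 4.9421 half-lives, so t½ = 578/4.9421 ≈ 116.95 minutes.
From t = 707 to t = 776: 16.2 × (1/2)^((776−707)/116.95) ≈ 10.763 copies per cell.

10.8 copies per cell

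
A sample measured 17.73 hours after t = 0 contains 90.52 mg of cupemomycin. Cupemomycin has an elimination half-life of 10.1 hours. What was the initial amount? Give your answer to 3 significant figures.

306 mg

Number of half-lives elapsed: n = 17.73/10.1 ≈ 1.7554.
A₀ = A × 2^n = 90.52 × 2^1.7554 = 90.52 × 3.3763 ≈ 305.62 mg.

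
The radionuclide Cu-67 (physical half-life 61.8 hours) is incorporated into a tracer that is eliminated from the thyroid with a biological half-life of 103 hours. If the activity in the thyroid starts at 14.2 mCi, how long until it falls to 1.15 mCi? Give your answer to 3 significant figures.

140 hours

1/t_eff = 1/t_phys + 1/t_biol = 1/61.8 + 1/103 = 0.02589 per hour.
t_eff = 61.8 × 103 / (61.8 + 103) ≈ 38.625 hours.
n = log₂(14.2/1.15) ≈ 3.6262; t = 3.6262 × 38.625 ≈ 140.06 hours.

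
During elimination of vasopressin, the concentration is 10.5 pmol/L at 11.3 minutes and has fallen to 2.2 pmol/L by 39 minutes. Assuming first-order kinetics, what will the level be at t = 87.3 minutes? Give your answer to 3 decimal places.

Over Δt = 39 − 11.3 = 27.7 minutes, the level fell by a factor of 10.5/2.2 ≈ 4.7727.
n = log₂(4.7727) ≈ 2.2548 half-lives, so t½ = 27.7/2.2548 ≈ 12.285 minutes.
From t = 39 to t = 87.3: 2.2 × (1/2)^((87.3−39)/12.285) ≈ 0.14417 pmol/L.

0.144 pmol/L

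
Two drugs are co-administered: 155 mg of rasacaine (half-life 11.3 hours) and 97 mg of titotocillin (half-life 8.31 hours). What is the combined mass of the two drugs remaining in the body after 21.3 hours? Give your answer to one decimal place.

rasacaine: 155 × (1/2)^(21.3/11.3) = 155 × (1/2)^1.885 ≈ 41.967 mg.
titotocillin: 97 × (1/2)^(21.3/8.31) = 97 × (1/2)^2.5632 ≈ 16.413 mg.
Total = 41.967 + 16.413 ≈ 58.379 mg.

58.4 mg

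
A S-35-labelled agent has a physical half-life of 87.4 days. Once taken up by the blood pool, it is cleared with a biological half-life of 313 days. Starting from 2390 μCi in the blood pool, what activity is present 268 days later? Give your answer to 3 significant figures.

158 μCi

1/t_eff = 1/t_phys + 1/t_biol = 1/87.4 + 1/313 = 0.014637 per day.
t_eff = 87.4 × 313 / (87.4 + 313) ≈ 68.322 days.
Remaining = 2390 × (1/2)^(268/68.322) = 2390 × (1/2)^3.9226 ≈ 157.61 μCi.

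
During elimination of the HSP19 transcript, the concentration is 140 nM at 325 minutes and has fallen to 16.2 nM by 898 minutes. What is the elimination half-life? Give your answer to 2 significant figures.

Over Δt = 898 − 325 = 573 minutes, the level fell by a factor of 140/16.2 ≈ 8.642.
n = log₂(8.642) ≈ 3.1114 half-lives, so t½ = 573/3.1114 ≈ 184.16 minutes.

180 minutes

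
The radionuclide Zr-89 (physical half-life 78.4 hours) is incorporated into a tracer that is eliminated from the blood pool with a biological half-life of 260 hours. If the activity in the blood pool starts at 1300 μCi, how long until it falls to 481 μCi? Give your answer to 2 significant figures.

86 hours

1/t_eff = 1/t_phys + 1/t_biol = 1/78.4 + 1/260 = 0.016601 per hour.
t_eff = 78.4 × 260 / (78.4 + 260) ≈ 60.236 hours.
n = log₂(1300/481) ≈ 1.4344; t = 1.4344 × 60.236 ≈ 86.403 hours.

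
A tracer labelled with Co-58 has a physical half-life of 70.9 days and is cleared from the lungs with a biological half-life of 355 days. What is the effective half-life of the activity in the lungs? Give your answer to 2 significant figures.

1/t_eff = 1/t_phys + 1/t_biol = 1/70.9 + 1/355 = 0.016921 per day.
t_eff = 70.9 × 355 / (70.9 + 355) ≈ 59.097 days.

59 days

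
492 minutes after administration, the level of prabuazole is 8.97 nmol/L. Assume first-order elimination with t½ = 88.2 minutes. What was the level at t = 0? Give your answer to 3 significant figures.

Number of half-lives elapsed: n = 492/88.2 ≈ 5.5782.
A₀ = A × 2^n = 8.97 × 2^5.5782 = 8.97 × 47.777 ≈ 428.56 nmol/L.

429 nmol/L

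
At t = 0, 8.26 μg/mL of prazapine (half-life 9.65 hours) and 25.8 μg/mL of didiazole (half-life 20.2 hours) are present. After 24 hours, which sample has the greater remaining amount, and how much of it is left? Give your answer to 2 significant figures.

didiazole, 11 μg/mL

prazapine: 8.26 × (1/2)^2.487 ≈ 1.4733 μg/mL.
didiazole: 25.8 × (1/2)^1.1881 ≈ 11.323 μg/mL.
Didiazole has more remaining, at ≈ 11.323 μg/mL.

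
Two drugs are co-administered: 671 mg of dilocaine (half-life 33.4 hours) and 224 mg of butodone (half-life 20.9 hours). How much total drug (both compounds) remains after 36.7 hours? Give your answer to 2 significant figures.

380 mg

dilocaine: 671 × (1/2)^(36.7/33.4) = 671 × (1/2)^1.0988 ≈ 313.29 mg.
butodone: 224 × (1/2)^(36.7/20.9) = 224 × (1/2)^1.756 ≈ 66.32 mg.
Total = 313.29 + 66.32 ≈ 379.61 mg.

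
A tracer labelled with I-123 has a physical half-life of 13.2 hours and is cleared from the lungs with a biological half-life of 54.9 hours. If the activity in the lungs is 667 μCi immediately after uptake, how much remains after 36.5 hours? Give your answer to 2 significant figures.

62 μCi

1/t_eff = 1/t_phys + 1/t_biol = 1/13.2 + 1/54.9 = 0.093973 per hour.
t_eff = 13.2 × 54.9 / (13.2 + 54.9) ≈ 10.641 hours.
Remaining = 667 × (1/2)^(36.5/10.641) = 667 × (1/2)^3.43 ≈ 61.886 μCi.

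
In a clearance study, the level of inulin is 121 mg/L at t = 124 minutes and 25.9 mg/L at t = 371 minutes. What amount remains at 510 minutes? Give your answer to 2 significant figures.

Over Δt = 371 − 124 = 247 minutes, the level fell by a factor of 121/25.9 ≈ 4.6718.
n = log₂(4.6718) ≈ 2.224 half-lives, so t½ = 247/2.224 ≈ 111.06 minutes.
From t = 371 to t = 510: 25.9 × (1/2)^((510−371)/111.06) ≈ 10.878 mg/L.

11 mg/L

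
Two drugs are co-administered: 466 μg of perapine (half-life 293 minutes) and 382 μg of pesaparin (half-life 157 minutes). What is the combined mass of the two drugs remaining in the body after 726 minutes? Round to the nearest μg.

99 μg

perapine: 466 × (1/2)^(726/293) = 466 × (1/2)^2.4778 ≈ 83.654 μg.
pesaparin: 382 × (1/2)^(726/157) = 382 × (1/2)^4.6242 ≈ 15.49 μg.
Total = 83.654 + 15.49 ≈ 99.144 μg.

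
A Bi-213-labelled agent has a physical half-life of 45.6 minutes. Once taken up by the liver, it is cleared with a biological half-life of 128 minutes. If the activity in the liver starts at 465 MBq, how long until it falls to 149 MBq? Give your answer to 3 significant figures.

1/t_eff = 1/t_phys + 1/t_biol = 1/45.6 + 1/128 = 0.029742 per minute.
t_eff = 45.6 × 128 / (45.6 + 128) ≈ 33.622 minutes.
n = log₂(465/149) ≈ 1.6419; t = 1.6419 × 33.622 ≈ 55.205 minutes.

55.2 minutes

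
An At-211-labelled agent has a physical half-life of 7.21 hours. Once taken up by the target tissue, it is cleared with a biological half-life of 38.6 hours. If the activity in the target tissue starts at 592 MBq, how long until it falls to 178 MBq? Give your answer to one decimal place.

1/t_eff = 1/t_phys + 1/t_biol = 1/7.21 + 1/38.6 = 0.1646 per hour.
t_eff = 7.21 × 38.6 / (7.21 + 38.6) ≈ 6.0752 hours.
n = log₂(592/178) ≈ 1.7337; t = 1.7337 × 6.0752 ≈ 10.533 hours.

10.5 hours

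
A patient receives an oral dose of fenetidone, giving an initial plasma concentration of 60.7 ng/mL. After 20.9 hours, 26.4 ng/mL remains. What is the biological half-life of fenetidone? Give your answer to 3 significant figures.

17.4 hours

A/A₀ = 26.4/60.7 ≈ 0.43493.
n = log₂(2.2992) ≈ 1.2012 half-lives elapsed in 20.9 hours.
t½ = 20.9/1.2012 ≈ 17.4 hours.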